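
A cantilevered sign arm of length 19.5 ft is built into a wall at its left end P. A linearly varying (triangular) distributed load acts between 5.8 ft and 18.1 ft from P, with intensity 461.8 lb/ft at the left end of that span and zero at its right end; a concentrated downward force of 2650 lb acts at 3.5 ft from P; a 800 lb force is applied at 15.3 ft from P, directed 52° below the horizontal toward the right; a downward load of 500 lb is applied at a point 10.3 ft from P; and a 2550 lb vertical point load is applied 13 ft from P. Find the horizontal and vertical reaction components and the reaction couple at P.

Resultant of the triangular load: ½ × 461.8 × 12.3 = 2840.07 lb, acting at 9.9 ft from P (one-third of the span from the peak).
ΣF_x = 0: P_x + 800·cos52° = 0 → P_x = -492.5 lb.
ΣF_y = 0: P_y − ½·461.8·12.3 − 2650 − 800·sin52° − 500 − 2550 = 0 → P_y = 9170 lb.
ΣM about P: M_P − (½·461.8·12.3)·9.9 − 2650·3.5 − 800·sin52°·15.3 − 500·10.3 − 2550·13 = 0 → M_P = 85340 lb·ft.

P_x = -492.5 lb, P_y = 9170 lb, M_P = 85340 lb·ft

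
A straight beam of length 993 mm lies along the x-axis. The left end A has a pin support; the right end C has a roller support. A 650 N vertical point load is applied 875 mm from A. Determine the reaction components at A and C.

ΣM about A: C_y·993 − 650·875 = 0 → C_y = 568750/993 = 572.759 ≈ 572.8 N.
ΣF_y = 0: A_y + 572.759 − 650 = 0 → A_y = 77.24 N.
ΣF_x = 0: no horizontal applied forces, so A_x = 0.

A_x = 0, A_y = 77.24 N, C_y = 572.8 N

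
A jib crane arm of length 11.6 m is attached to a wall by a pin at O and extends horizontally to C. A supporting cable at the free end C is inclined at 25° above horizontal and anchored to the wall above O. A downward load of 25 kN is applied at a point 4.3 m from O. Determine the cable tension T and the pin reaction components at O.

ΣM about O: T·sin25°·11.6 − 25·4.3 = 0 → T = 107.5/(11.6·0.422618) = 21.9282 ≈ 21.93 kN.
ΣF_x = 0: O_x − T·cos25° = 0 → O_x = 21.9282 × 0.906308 = 19.87 kN.
ΣF_y = 0: O_y + T·sin25° − 25 = 0 → O_y = 25 − 21.9282 × 0.422618 = 15.73 kN.

T = 21.93 kN, O_x = 19.87 kN, O_y = 15.73 kN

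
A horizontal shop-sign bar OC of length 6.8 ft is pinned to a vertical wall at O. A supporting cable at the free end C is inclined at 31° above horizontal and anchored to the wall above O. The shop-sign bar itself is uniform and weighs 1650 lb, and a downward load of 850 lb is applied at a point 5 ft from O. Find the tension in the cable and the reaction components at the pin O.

ΣM about O: T·sin31°·6.8 − 1650·3.4 − 850·5 = 0 → T = 9860/(6.8·0.515038) = 2815.33 ≈ 2815 lb.
ΣF_x = 0: O_x − T·cos31° = 0 → O_x = 2815.33 × 0.857167 = 2413 lb.
ΣF_y = 0: O_y + T·sin31° − 1650 − 850 = 0 → O_y = 2500 − 2815.33 × 0.515038 = 1050 lb.

T = 2815 lb, O_x = 2413 lb, O_y = 1050 lb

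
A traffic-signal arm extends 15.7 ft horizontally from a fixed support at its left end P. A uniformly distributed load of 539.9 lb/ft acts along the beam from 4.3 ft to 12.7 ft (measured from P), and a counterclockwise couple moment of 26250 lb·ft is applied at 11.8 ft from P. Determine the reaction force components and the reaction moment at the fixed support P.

P_x = 0, P_y = 4535 lb, M_P = 12300 lb·ft

Resultant of the distributed load: 539.9 × 8.4 = 4535.16 lb at 8.5 ft from P.
ΣF_x = 0: P_x = 0.
ΣF_y = 0: P_y − 539.9·8.4 = 0 → P_y = 4535 lb.
ΣM about P: M_P − (539.9·8.4)·8.5 + 26250 = 0 → M_P = 12300 lb·ft.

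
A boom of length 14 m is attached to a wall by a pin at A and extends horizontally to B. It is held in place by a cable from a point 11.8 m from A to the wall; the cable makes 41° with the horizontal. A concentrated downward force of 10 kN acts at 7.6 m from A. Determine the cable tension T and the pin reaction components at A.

ΣM about A: T·sin41°·11.8 − 10·7.6 = 0 → T = 76/(11.8·0.656059) = 9.81722 ≈ 9.817 kN.
ΣF_x = 0: A_x − T·cos41° = 0 → A_x = 9.81722 × 0.75471 = 7.409 kN.
ΣF_y = 0: A_y + T·sin41° − 10 = 0 → A_y = 10 − 9.81722 × 0.656059 = 3.559 kN.

T = 9.817 kN, A_x = 7.409 kN, A_y = 3.559 kN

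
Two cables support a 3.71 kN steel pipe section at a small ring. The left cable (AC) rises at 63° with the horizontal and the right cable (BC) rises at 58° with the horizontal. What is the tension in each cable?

T_AC = 2.294 kN, T_BC = 1.965 kN

ΣF_x = 0: −T_AC·cos63° + T_BC·cos58° = 0 → T_BC = 0.856716·T_AC.
ΣF_y = 0: T_AC·sin63° + T_BC·sin58° = 3.71.
Substitute: T_AC·(0.891007 + 0.856716·0.848048) = 3.71 → T_AC = 2.2936 ≈ 2.294 kN.
Then T_BC = 0.856716 × 2.2936 = 1.965 kN.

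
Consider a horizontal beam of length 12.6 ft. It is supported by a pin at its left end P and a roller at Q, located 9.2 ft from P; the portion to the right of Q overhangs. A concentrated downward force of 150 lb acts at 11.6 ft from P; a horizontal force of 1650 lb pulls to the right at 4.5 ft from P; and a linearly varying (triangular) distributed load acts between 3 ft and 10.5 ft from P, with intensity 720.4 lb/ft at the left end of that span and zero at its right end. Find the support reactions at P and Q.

Resultant of the triangular load: ½ × 720.4 × 7.5 = 2701.5 lb, acting at 5.5 ft from P (one-third of the span from the peak).
Taking moments about P: Q_y·9.2 − 150·11.6 − (½·720.4·7.5)·5.5 = 0 → Q_y = 16598.25/9.2 = 1804.16 ≈ 1804 lb.
ΣF_y = 0: P_y + 1804.16 − 150 − ½·720.4·7.5 = 0 → P_y = 1047 lb.
ΣF_x = 0: P_x + 1650 = 0 → P_x = -1650 lb.

P_x = -1650 lb, P_y = 1047 lb, Q_y = 1804 lb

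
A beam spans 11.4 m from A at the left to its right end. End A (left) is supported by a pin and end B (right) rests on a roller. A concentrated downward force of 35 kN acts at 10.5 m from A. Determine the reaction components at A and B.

A_x = 0, A_y = 2.763 kN, B_y = 32.24 kN

Taking moments about A: B_y·11.4 − 35·10.5 = 0 → B_y = 367.5/11.4 = 32.2368 ≈ 32.24 kN.
ΣF_y = 0: A_y + 32.2368 − 35 = 0 → A_y = 2.763 kN.
ΣF_x = 0: no horizontal applied forces, so A_x = 0.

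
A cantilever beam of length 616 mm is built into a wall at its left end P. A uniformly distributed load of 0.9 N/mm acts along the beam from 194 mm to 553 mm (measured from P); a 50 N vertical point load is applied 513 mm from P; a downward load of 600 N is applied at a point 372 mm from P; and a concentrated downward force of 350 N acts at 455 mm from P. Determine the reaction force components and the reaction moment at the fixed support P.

P_x = 0, P_y = 1323 N, M_P = 528800 N·mm

Resultant of the distributed load: 0.9 × 359 = 323.1 N at 373.5 mm from P.
ΣF_x = 0: P_x = 0.
ΣF_y = 0: P_y − 0.9·359 − 50 − 600 − 350 = 0 → P_y = 1323 N.
ΣM about P: M_P − (0.9·359)·373.5 − 50·513 − 600·372 − 350·455 = 0 → M_P = 528800 N·mm.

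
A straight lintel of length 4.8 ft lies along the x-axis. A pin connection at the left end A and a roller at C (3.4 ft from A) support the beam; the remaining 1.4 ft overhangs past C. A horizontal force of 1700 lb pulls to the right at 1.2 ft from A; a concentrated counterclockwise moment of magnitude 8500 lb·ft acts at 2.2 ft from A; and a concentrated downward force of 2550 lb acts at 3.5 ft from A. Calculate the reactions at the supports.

A_x = -1700 lb, A_y = 2425 lb, C_y = 125.0 lb

Moments about A: C_y·3.4 + 8500 − 2550·3.5 = 0 → C_y = 425/3.4 = 125.0 lb.
ΣF_y = 0: A_y + 125 − 2550 = 0 → A_y = 2425 lb.
ΣF_x = 0: A_x + 1700 = 0 → A_x = -1700 lb.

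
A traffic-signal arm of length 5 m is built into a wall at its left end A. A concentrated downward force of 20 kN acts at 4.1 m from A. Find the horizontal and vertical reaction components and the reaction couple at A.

A_x = 0, A_y = 20.00 kN, M_A = 82.00 kN·m

ΣF_x = 0: A_x = 0.
ΣF_y = 0: A_y − 20 = 0 → A_y = 20.00 kN.
ΣM about A: M_A − 20·4.1 = 0 → M_A = 82.00 kN·m.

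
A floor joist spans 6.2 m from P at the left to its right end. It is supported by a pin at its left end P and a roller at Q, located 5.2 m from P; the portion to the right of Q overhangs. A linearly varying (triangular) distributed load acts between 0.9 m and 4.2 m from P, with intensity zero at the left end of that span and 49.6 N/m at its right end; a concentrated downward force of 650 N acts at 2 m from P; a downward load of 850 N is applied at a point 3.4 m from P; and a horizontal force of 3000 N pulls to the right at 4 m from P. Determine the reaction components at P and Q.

Resultant of the triangular load: ½ × 49.6 × 3.3 = 81.84 N, acting at 3.1 m from P (one-third of the span from the peak).
ΣM about P: Q_y·5.2 − (½·49.6·3.3)·3.1 − 650·2 − 850·3.4 = 0 → Q_y = 4443.704/5.2 = 854.558 ≈ 854.6 N.
ΣF_y = 0: P_y + 854.558 − ½·49.6·3.3 − 650 − 850 = 0 → P_y = 727.3 N.
ΣF_x = 0: P_x + 3000 = 0 → P_x = -3000 N.

P_x = -3000 N, P_y = 727.3 N, Q_y = 854.6 N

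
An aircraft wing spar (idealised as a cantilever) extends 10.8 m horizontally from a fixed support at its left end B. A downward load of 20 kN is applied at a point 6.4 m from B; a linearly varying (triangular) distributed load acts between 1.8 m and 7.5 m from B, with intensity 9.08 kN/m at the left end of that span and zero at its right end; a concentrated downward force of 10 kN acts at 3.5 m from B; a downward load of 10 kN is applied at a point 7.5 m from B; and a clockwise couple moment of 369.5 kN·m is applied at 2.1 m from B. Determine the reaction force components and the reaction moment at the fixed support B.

B_x = 0, B_y = 65.88 kN, M_B = 703.2 kN·m

Resultant of the triangular load: ½ × 9.08 × 5.7 = 25.878 kN, acting at 3.7 m from B (one-third of the span from the peak).
ΣF_x = 0: B_x = 0.
ΣF_y = 0: B_y − 20 − ½·9.08·5.7 − 10 − 10 = 0 → B_y = 65.88 kN.
ΣM about B: M_B − 20·6.4 − (½·9.08·5.7)·3.7 − 10·3.5 − 10·7.5 − 369.5 = 0 → M_B = 703.2 kN·m.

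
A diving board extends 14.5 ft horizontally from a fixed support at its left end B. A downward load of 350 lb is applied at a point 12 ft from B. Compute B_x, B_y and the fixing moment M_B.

ΣF_x = 0: B_x = 0.
ΣF_y = 0: B_y − 350 = 0 → B_y = 350.0 lb.
ΣM about B: M_B − 350·12 = 0 → M_B = 4200 lb·ft.

B_x = 0, B_y = 350.0 lb, M_B = 4200 lb·ft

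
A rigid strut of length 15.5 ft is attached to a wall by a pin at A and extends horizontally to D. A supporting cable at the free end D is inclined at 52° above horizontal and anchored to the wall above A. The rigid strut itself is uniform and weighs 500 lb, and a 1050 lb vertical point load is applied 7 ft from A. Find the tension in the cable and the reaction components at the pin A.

ΣM about A: T·sin52°·15.5 − 500·7.75 − 1050·7 = 0 → T = 11225/(15.5·0.788011) = 919.015 ≈ 919.0 lb.
ΣF_x = 0: A_x − T·cos52° = 0 → A_x = 919.015 × 0.615661 = 565.8 lb.
ΣF_y = 0: A_y + T·sin52° − 500 − 1050 = 0 → A_y = 1550 − 919.015 × 0.788011 = 825.8 lb.

T = 919.0 lb, A_x = 565.8 lb, A_y = 825.8 lb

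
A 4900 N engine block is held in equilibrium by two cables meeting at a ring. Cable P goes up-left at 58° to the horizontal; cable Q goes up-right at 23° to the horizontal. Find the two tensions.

T_P = 4567 N, T_Q = 2629 N

ΣF_x = 0: −T_P·cos58° + T_Q·cos23° = 0 → T_Q = 0.575683·T_P.
ΣF_y = 0: T_P·sin58° + T_Q·sin23° = 4900.
Substitute: T_P·(0.848048 + 0.575683·0.390731) = 4900 → T_P = 4566.7 ≈ 4567 N.
Then T_Q = 0.575683 × 4566.7 = 2629 N.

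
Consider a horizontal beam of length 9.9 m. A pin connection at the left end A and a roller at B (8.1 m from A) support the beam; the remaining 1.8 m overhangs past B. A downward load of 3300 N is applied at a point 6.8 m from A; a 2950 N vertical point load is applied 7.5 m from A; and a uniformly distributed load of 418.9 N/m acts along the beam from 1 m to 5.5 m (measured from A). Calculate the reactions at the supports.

A_x = 0, A_y = 1877 N, B_y = 6258 N

Resultant of the distributed load: 418.9 × 4.5 = 1885.05 N at 3.25 m from A.
ΣM about A: B_y·8.1 − 3300·6.8 − 2950·7.5 − (418.9·4.5)·3.25 = 0 → B_y = 50691.4125/8.1 = 6258.2 ≈ 6258 N.
ΣF_y = 0: A_y + 6258.2 − 3300 − 2950 − 418.9·4.5 = 0 → A_y = 1877 N.
ΣF_x = 0: no horizontal applied forces, so A_x = 0.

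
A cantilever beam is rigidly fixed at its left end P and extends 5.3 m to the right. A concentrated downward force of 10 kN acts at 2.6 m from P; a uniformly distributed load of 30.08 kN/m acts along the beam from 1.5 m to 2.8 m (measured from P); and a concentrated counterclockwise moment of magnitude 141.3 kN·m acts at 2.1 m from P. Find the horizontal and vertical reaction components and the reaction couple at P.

Resultant of the distributed load: 30.08 × 1.3 = 39.104 kN at 2.15 m from P.
ΣF_x = 0: P_x = 0.
ΣF_y = 0: P_y − 10 − 30.08·1.3 = 0 → P_y = 49.10 kN.
ΣM about P: M_P − 10·2.6 − (30.08·1.3)·2.15 + 141.3 = 0 → M_P = -31.23 kN·m.

P_x = 0, P_y = 49.10 kN, M_P = -31.23 kN·m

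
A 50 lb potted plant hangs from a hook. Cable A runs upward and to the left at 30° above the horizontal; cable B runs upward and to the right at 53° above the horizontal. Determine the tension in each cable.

T_A = 30.32 lb, T_B = 43.63 lb

ΣF_x = 0: −T_A·cos30° + T_B·cos53° = 0 → T_B = 1.43902·T_A.
ΣF_y = 0: T_A·sin30° + T_B·sin53° = 50.
Substitute: T_A·(0.5 + 1.43902·0.798636) = 50 → T_A = 30.3168 ≈ 30.32 lb.
Then T_B = 1.43902 × 30.3168 = 43.63 lb.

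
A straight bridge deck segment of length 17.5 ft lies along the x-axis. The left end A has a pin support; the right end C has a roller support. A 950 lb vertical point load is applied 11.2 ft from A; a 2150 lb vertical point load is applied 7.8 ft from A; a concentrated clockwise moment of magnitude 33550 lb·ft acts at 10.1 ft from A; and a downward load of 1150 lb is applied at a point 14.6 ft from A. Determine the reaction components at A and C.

Moments about A: C_y·17.5 − 950·11.2 − 2150·7.8 − 33550 − 1150·14.6 = 0 → C_y = 77750/17.5 = 4442.86 ≈ 4443 lb.
ΣF_y = 0: A_y + 4442.86 − 950 − 2150 − 1150 = 0 → A_y = -192.9 lb.
ΣF_x = 0: no horizontal applied forces, so A_x = 0.

A_x = 0, A_y = -192.9 lb, C_y = 4443 lb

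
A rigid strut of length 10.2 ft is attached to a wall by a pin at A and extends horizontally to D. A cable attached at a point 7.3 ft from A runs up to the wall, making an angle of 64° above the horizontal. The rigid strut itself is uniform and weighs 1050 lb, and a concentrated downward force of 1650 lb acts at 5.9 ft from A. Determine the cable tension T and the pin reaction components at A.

T = 2300 lb, A_x = 1008 lb, A_y = 632.9 lb

ΣM about A: T·sin64°·7.3 − 1050·5.1 − 1650·5.9 = 0 → T = 15090/(7.3·0.898794) = 2299.89 ≈ 2300 lb.
ΣF_x = 0: A_x − T·cos64° = 0 → A_x = 2299.89 × 0.438371 = 1008 lb.
ΣF_y = 0: A_y + T·sin64° − 1050 − 1650 = 0 → A_y = 2700 − 2299.89 × 0.898794 = 632.9 lb.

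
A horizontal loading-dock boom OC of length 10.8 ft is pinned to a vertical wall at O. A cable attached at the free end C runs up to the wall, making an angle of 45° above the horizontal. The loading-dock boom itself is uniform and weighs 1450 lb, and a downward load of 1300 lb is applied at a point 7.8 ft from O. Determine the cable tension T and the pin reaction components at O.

ΣM about O: T·sin45°·10.8 − 1450·5.4 − 1300·7.8 = 0 → T = 17970/(10.8·0.707107) = 2353.09 ≈ 2353 lb.
ΣF_x = 0: O_x − T·cos45° = 0 → O_x = 2353.09 × 0.707107 = 1664 lb.
ΣF_y = 0: O_y + T·sin45° − 1450 − 1300 = 0 → O_y = 2750 − 2353.09 × 0.707107 = 1086 lb.

T = 2353 lb, O_x = 1664 lb, O_y = 1086 lb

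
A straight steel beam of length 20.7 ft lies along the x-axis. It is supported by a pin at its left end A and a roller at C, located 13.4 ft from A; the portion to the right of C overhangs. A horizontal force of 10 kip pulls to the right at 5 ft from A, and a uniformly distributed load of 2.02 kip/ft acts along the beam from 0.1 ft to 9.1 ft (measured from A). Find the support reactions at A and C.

Resultant of the distributed load: 2.02 × 9 = 18.18 kip at 4.6 ft from A.
Moments about A: C_y·13.4 − (2.02·9)·4.6 = 0 → C_y = 83.628/13.4 = 6.2409 ≈ 6.241 kip.
ΣF_y = 0: A_y + 6.2409 − 2.02·9 = 0 → A_y = 11.94 kip.
ΣF_x = 0: A_x + 10 = 0 → A_x = -10.00 kip.

A_x = -10.00 kip, A_y = 11.94 kip, C_y = 6.241 kip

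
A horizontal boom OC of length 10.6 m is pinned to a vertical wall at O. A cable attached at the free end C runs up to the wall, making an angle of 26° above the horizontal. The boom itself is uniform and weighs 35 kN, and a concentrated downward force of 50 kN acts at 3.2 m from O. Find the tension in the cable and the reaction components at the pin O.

T = 74.35 kN, O_x = 66.83 kN, O_y = 52.41 kN

ΣM about O: T·sin26°·10.6 − 35·5.3 − 50·3.2 = 0 → T = 345.5/(10.6·0.438371) = 74.3533 ≈ 74.35 kN.
ΣF_x = 0: O_x − T·cos26° = 0 → O_x = 74.3533 × 0.898794 = 66.83 kN.
ΣF_y = 0: O_y + T·sin26° − 35 − 50 = 0 → O_y = 85 − 74.3533 × 0.438371 = 52.41 kN.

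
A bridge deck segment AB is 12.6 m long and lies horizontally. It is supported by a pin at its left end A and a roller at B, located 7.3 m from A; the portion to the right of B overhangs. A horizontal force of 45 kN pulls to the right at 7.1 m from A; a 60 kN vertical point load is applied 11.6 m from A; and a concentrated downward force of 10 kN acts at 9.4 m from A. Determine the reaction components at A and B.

A_x = -45.00 kN, A_y = -38.22 kN, B_y = 108.2 kN

Moments about A: B_y·7.3 − 60·11.6 − 10·9.4 = 0 → B_y = 790/7.3 = 108.219 ≈ 108.2 kN.
ΣF_y = 0: A_y + 108.219 − 60 − 10 = 0 → A_y = -38.22 kN.
ΣF_x = 0: A_x + 45 = 0 → A_x = -45.00 kN.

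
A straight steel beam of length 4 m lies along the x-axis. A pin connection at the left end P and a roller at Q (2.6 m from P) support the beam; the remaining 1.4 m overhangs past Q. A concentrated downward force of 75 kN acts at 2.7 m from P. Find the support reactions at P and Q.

ΣM about P: Q_y·2.6 − 75·2.7 = 0 → Q_y = 202.5/2.6 = 77.8846 ≈ 77.88 kN.
ΣF_y = 0: P_y + 77.8846 − 75 = 0 → P_y = -2.885 kN.
ΣF_x = 0: no horizontal applied forces, so P_x = 0.

P_x = 0, P_y = -2.885 kN, Q_y = 77.88 kN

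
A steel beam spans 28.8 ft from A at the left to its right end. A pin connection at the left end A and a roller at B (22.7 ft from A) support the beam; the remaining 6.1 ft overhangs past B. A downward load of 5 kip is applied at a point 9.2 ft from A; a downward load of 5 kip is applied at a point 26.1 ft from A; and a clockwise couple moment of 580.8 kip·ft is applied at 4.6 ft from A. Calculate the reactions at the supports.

A_x = 0, A_y = -23.36 kip, B_y = 33.36 kip

ΣM about A: B_y·22.7 − 5·9.2 − 5·26.1 − 580.8 = 0 → B_y = 757.3/22.7 = 33.3612 ≈ 33.36 kip.
ΣF_y = 0: A_y + 33.3612 − 5 − 5 = 0 → A_y = -23.36 kip.
ΣF_x = 0: no horizontal applied forces, so A_x = 0.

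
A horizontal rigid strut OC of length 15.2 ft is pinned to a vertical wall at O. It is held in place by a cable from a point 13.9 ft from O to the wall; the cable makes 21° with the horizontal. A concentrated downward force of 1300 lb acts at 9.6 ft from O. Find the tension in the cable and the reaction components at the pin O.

ΣM about O: T·sin21°·13.9 − 1300·9.6 = 0 → T = 12480/(13.9·0.358368) = 2505.36 ≈ 2505 lb.
ΣF_x = 0: O_x − T·cos21° = 0 → O_x = 2505.36 × 0.93358 = 2339 lb.
ΣF_y = 0: O_y + T·sin21° − 1300 = 0 → O_y = 1300 − 2505.36 × 0.358368 = 402.2 lb.

T = 2505 lb, O_x = 2339 lb, O_y = 402.2 lb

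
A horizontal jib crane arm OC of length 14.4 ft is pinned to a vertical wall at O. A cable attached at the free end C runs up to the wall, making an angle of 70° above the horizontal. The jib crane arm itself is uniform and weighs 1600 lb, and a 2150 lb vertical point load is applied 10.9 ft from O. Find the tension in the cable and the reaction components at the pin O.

T = 2583 lb, O_x = 883.5 lb, O_y = 1323 lb

ΣM about O: T·sin70°·14.4 − 1600·7.2 − 2150·10.9 = 0 → T = 34955/(14.4·0.939693) = 2583.22 ≈ 2583 lb.
ΣF_x = 0: O_x − T·cos70° = 0 → O_x = 2583.22 × 0.34202 = 883.5 lb.
ΣF_y = 0: O_y + T·sin70° − 1600 − 2150 = 0 → O_y = 3750 − 2583.22 × 0.939693 = 1323 lb.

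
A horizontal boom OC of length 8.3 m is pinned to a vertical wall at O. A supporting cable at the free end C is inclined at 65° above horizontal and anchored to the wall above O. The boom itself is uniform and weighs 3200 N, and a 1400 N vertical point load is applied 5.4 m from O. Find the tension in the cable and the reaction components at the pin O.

ΣM about O: T·sin65°·8.3 − 3200·4.15 − 1400·5.4 = 0 → T = 20840/(8.3·0.906308) = 2770.41 ≈ 2770 N.
ΣF_x = 0: O_x − T·cos65° = 0 → O_x = 2770.41 × 0.422618 = 1171 N.
ΣF_y = 0: O_y + T·sin65° − 3200 − 1400 = 0 → O_y = 4600 − 2770.41 × 0.906308 = 2089 N.

T = 2770 N, O_x = 1171 N, O_y = 2089 N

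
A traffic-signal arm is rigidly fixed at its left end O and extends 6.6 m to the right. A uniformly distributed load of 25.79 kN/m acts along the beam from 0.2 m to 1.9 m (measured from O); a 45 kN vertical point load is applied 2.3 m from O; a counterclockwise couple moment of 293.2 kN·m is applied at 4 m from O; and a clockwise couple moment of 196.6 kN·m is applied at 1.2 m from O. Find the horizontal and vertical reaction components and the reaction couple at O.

Resultant of the distributed load: 25.79 × 1.7 = 43.843 kN at 1.05 m from O.
ΣF_x = 0: O_x = 0.
ΣF_y = 0: O_y − 25.79·1.7 − 45 = 0 → O_y = 88.84 kN.
ΣM about O: M_O − (25.79·1.7)·1.05 − 45·2.3 + 293.2 − 196.6 = 0 → M_O = 52.94 kN·m.

O_x = 0, O_y = 88.84 kN, M_O = 52.94 kN·m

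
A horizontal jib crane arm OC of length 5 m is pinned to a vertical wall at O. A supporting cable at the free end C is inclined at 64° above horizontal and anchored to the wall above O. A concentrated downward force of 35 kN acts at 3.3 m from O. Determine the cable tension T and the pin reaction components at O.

T = 25.70 kN, O_x = 11.27 kN, O_y = 11.90 kN

ΣM about O: T·sin64°·5 − 35·3.3 = 0 → T = 115.5/(5·0.898794) = 25.7011 ≈ 25.70 kN.
ΣF_x = 0: O_x − T·cos64° = 0 → O_x = 25.7011 × 0.438371 = 11.27 kN.
ΣF_y = 0: O_y + T·sin64° − 35 = 0 → O_y = 35 − 25.7011 × 0.898794 = 11.90 kN.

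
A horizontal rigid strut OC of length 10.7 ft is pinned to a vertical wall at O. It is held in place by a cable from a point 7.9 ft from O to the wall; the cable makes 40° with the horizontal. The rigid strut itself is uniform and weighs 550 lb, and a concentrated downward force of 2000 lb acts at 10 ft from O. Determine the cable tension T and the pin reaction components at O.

T = 4518 lb, O_x = 3461 lb, O_y = -354.1 lb

ΣM about O: T·sin40°·7.9 − 550·5.35 − 2000·10 = 0 → T = 22942.5/(7.9·0.642788) = 4518 lb.
ΣF_x = 0: O_x − T·cos40° = 0 → O_x = 4518 × 0.766044 = 3461 lb.
ΣF_y = 0: O_y + T·sin40° − 550 − 2000 = 0 → O_y = 2550 − 4518 × 0.642788 = -354.1 lb.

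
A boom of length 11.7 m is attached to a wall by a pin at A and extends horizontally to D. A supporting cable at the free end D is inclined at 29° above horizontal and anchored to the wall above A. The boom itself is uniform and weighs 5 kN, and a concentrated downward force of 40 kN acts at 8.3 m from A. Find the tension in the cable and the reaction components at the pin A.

T = 63.69 kN, A_x = 55.70 kN, A_y = 14.12 kN

ΣM about A: T·sin29°·11.7 − 5·5.85 − 40·8.3 = 0 → T = 361.25/(11.7·0.48481) = 63.6869 ≈ 63.69 kN.
ΣF_x = 0: A_x − T·cos29° = 0 → A_x = 63.6869 × 0.87462 = 55.70 kN.
ΣF_y = 0: A_y + T·sin29° − 5 − 40 = 0 → A_y = 45 − 63.6869 × 0.48481 = 14.12 kN.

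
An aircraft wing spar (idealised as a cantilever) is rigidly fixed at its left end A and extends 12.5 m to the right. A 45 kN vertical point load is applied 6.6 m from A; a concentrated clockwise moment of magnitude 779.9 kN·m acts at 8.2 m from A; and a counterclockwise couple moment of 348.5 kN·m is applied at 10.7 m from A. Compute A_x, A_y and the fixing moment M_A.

A_x = 0, A_y = 45.00 kN, M_A = 728.4 kN·m

ΣF_x = 0: A_x = 0.
ΣF_y = 0: A_y − 45 = 0 → A_y = 45.00 kN.
ΣM about A: M_A − 45·6.6 − 779.9 + 348.5 = 0 → M_A = 728.4 kN·m.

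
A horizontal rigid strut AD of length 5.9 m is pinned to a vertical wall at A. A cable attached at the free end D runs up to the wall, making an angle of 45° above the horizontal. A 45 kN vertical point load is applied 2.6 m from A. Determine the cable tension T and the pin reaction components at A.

T = 28.04 kN, A_x = 19.83 kN, A_y = 25.17 kN

ΣM about A: T·sin45°·5.9 − 45·2.6 = 0 → T = 117/(5.9·0.707107) = 28.0446 ≈ 28.04 kN.
ΣF_x = 0: A_x − T·cos45° = 0 → A_x = 28.0446 × 0.707107 = 19.83 kN.
ΣF_y = 0: A_y + T·sin45° − 45 = 0 → A_y = 45 − 28.0446 × 0.707107 = 25.17 kN.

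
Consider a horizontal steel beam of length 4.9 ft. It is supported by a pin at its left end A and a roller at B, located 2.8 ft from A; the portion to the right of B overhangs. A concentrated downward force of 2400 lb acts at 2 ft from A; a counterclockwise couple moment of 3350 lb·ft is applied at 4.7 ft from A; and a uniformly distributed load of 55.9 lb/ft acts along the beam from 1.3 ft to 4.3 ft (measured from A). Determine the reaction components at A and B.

Resultant of the distributed load: 55.9 × 3 = 167.7 lb at 2.8 ft from A.
Moments about A: B_y·2.8 − 2400·2 + 3350 − (55.9·3)·2.8 = 0 → B_y = 1919.56/2.8 = 685.557 ≈ 685.6 lb.
ΣF_y = 0: A_y + 685.557 − 2400 − 55.9·3 = 0 → A_y = 1882 lb.
ΣF_x = 0: no horizontal applied forces, so A_x = 0.

A_x = 0, A_y = 1882 lb, B_y = 685.6 lb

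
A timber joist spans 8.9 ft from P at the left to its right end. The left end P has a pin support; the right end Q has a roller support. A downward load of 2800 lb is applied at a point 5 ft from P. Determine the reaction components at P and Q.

Taking moments about P: Q_y·8.9 − 2800·5 = 0 → Q_y = 14000/8.9 = 1573.03 ≈ 1573 lb.
ΣF_y = 0: P_y + 1573.03 − 2800 = 0 → P_y = 1227 lb.
ΣF_x = 0: no horizontal applied forces, so P_x = 0.

P_x = 0, P_y = 1227 lb, Q_y = 1573 lb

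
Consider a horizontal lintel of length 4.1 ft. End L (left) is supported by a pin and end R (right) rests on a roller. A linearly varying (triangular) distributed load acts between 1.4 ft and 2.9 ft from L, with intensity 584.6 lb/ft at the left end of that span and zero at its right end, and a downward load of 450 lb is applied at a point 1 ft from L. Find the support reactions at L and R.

Resultant of the triangular load: ½ × 584.6 × 1.5 = 438.45 lb, acting at 1.9 ft from L (one-third of the span from the peak).
ΣM about L: R_y·4.1 − (½·584.6·1.5)·1.9 − 450·1 = 0 → R_y = 1283.055/4.1 = 312.94 ≈ 312.9 lb.
ΣF_y = 0: L_y + 312.94 − ½·584.6·1.5 − 450 = 0 → L_y = 575.5 lb.
ΣF_x = 0: no horizontal applied forces, so L_x = 0.

L_x = 0, L_y = 575.5 lb, R_y = 312.9 lb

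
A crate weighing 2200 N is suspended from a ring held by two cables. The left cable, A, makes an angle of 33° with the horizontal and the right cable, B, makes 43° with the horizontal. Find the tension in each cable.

T_A = 1658 N, T_B = 1902 N

ΣF_x = 0: −T_A·cos33° + T_B·cos43° = 0 → T_B = 1.14674·T_A.
ΣF_y = 0: T_A·sin33° + T_B·sin43° = 2200.
Substitute: T_A·(0.544639 + 1.14674·0.681998) = 2200 → T_A = 1658.23 ≈ 1658 N.
Then T_B = 1.14674 × 1658.23 = 1902 N.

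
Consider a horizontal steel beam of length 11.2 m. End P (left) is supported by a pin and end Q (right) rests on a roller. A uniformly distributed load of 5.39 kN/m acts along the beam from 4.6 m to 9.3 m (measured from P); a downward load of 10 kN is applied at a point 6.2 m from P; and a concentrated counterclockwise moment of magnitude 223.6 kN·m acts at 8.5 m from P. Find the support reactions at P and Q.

Resultant of the distributed load: 5.39 × 4.7 = 25.333 kN at 6.95 m from P.
Taking moments about P: Q_y·11.2 − (5.39·4.7)·6.95 − 10·6.2 + 223.6 = 0 → Q_y = 14.46435/11.2 = 1.29146 ≈ 1.291 kN.
ΣF_y = 0: P_y + 1.29146 − 5.39·4.7 − 10 = 0 → P_y = 34.04 kN.
ΣF_x = 0: no horizontal applied forces, so P_x = 0.

P_x = 0, P_y = 34.04 kN, Q_y = 1.291 kN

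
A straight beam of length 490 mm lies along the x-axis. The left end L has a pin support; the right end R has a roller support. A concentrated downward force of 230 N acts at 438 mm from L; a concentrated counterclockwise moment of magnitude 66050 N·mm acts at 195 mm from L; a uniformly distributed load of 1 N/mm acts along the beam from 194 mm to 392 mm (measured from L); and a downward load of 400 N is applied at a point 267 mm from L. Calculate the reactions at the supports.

Resultant of the distributed load: 1 × 198 = 198 N at 293 mm from L.
Taking moments about L: R_y·490 − 230·438 + 66050 − (1·198)·293 − 400·267 = 0 → R_y = 199504/490 = 407.151 ≈ 407.2 N.
ΣF_y = 0: L_y + 407.151 − 230 − 1·198 − 400 = 0 → L_y = 420.8 N.
ΣF_x = 0: no horizontal applied forces, so L_x = 0.

L_x = 0, L_y = 420.8 N, R_y = 407.2 N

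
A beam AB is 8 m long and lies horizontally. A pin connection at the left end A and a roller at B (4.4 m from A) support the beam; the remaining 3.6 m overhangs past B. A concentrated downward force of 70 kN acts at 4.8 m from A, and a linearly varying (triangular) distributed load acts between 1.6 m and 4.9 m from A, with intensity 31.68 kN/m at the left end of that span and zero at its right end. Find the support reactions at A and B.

A_x = 0, A_y = 13.83 kN, B_y = 108.4 kN

Resultant of the triangular load: ½ × 31.68 × 3.3 = 52.272 kN, acting at 2.7 m from A (one-third of the span from the peak).
Moments about A: B_y·4.4 − 70·4.8 − (½·31.68·3.3)·2.7 = 0 → B_y = 477.1344/4.4 = 108.44 ≈ 108.4 kN.
ΣF_y = 0: A_y + 108.44 − 70 − ½·31.68·3.3 = 0 → A_y = 13.83 kN.
ΣF_x = 0: no horizontal applied forces, so A_x = 0.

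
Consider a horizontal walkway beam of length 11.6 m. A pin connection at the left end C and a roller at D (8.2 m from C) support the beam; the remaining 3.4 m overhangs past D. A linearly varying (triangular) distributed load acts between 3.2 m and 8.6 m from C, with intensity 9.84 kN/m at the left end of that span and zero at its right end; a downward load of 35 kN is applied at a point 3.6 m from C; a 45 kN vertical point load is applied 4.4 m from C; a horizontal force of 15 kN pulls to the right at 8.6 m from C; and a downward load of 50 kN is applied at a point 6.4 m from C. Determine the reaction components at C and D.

C_x = -15.00 kN, C_y = 61.83 kN, D_y = 94.74 kN

Resultant of the triangular load: ½ × 9.84 × 5.4 = 26.568 kN, acting at 5 m from C (one-third of the span from the peak).
Moments about C: D_y·8.2 − (½·9.84·5.4)·5 − 35·3.6 − 45·4.4 − 50·6.4 = 0 → D_y = 776.84/8.2 = 94.7366 ≈ 94.74 kN.
ΣF_y = 0: C_y + 94.7366 − ½·9.84·5.4 − 35 − 45 − 50 = 0 → C_y = 61.83 kN.
ΣF_x = 0: C_x + 15 = 0 → C_x = -15.00 kN.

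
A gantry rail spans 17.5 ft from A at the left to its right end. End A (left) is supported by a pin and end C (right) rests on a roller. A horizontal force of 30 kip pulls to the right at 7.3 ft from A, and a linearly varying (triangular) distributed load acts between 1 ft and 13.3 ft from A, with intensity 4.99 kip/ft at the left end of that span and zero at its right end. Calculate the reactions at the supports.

A_x = -30.00 kip, A_y = 21.74 kip, C_y = 8.944 kip

Resultant of the triangular load: ½ × 4.99 × 12.3 = 30.6885 kip, acting at 5.1 ft from A (one-third of the span from the peak).
Taking moments about A: C_y·17.5 − (½·4.99·12.3)·5.1 = 0 → C_y = 156.51135/17.5 = 8.94351 ≈ 8.944 kip.
ΣF_y = 0: A_y + 8.94351 − ½·4.99·12.3 = 0 → A_y = 21.74 kip.
ΣF_x = 0: A_x + 30 = 0 → A_x = -30.00 kip.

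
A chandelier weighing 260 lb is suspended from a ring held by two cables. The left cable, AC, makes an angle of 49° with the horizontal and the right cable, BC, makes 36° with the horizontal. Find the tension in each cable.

ΣF_x = 0: −T_AC·cos49° + T_BC·cos36° = 0 → T_BC = 0.810934·T_AC.
ΣF_y = 0: T_AC·sin49° + T_BC·sin36° = 260.
Substitute: T_AC·(0.75471 + 0.810934·0.587785) = 260 → T_AC = 211.148 ≈ 211.1 lb.
Then T_BC = 0.810934 × 211.148 = 171.2 lb.

T_AC = 211.1 lb, T_BC = 171.2 lb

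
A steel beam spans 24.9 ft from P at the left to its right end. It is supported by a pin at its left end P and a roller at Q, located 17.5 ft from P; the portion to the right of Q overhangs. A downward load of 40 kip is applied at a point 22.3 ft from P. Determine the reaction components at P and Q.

P_x = 0, P_y = -10.97 kip, Q_y = 50.97 kip

ΣM about P: Q_y·17.5 − 40·22.3 = 0 → Q_y = 892/17.5 = 50.9714 ≈ 50.97 kip.
ΣF_y = 0: P_y + 50.9714 − 40 = 0 → P_y = -10.97 kip.
ΣF_x = 0: no horizontal applied forces, so P_x = 0.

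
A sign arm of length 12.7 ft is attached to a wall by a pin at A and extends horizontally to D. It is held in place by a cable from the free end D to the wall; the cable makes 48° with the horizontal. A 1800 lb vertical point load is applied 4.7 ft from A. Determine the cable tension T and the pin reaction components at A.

T = 896.4 lb, A_x = 599.8 lb, A_y = 1134 lb

ΣM about A: T·sin48°·12.7 − 1800·4.7 = 0 → T = 8460/(12.7·0.743145) = 896.382 ≈ 896.4 lb.
ΣF_x = 0: A_x − T·cos48° = 0 → A_x = 896.382 × 0.669131 = 599.8 lb.
ΣF_y = 0: A_y + T·sin48° − 1800 = 0 → A_y = 1800 − 896.382 × 0.743145 = 1134 lb.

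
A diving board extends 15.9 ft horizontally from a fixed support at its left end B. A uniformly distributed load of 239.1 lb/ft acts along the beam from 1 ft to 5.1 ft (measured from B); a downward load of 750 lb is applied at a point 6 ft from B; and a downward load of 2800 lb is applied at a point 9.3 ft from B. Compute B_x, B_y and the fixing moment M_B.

B_x = 0, B_y = 4530 lb, M_B = 33530 lb·ft

Resultant of the distributed load: 239.1 × 4.1 = 980.31 lb at 3.05 ft from B.
ΣF_x = 0: B_x = 0.
ΣF_y = 0: B_y − 239.1·4.1 − 750 − 2800 = 0 → B_y = 4530 lb.
ΣM about B: M_B − (239.1·4.1)·3.05 − 750·6 − 2800·9.3 = 0 → M_B = 33530 lb·ft.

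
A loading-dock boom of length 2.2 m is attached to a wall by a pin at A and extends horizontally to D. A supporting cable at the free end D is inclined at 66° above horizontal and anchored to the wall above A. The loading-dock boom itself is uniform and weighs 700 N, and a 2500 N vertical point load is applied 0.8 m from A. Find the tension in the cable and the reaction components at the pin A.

ΣM about A: T·sin66°·2.2 − 700·1.1 − 2500·0.8 = 0 → T = 2770/(2.2·0.913545) = 1378.25 ≈ 1378 N.
ΣF_x = 0: A_x − T·cos66° = 0 → A_x = 1378.25 × 0.406737 = 560.6 N.
ΣF_y = 0: A_y + T·sin66° − 700 − 2500 = 0 → A_y = 3200 − 1378.25 × 0.913545 = 1941 N.

T = 1378 N, A_x = 560.6 N, A_y = 1941 N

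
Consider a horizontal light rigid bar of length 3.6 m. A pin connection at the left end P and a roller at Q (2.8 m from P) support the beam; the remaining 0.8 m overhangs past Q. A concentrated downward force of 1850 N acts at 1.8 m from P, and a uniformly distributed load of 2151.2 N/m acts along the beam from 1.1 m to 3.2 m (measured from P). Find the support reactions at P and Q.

Resultant of the distributed load: 2151.2 × 2.1 = 4517.52 N at 2.15 m from P.
Taking moments about P: Q_y·2.8 − 1850·1.8 − (2151.2·2.1)·2.15 = 0 → Q_y = 13042.668/2.8 = 4658.1 ≈ 4658 N.
ΣF_y = 0: P_y + 4658.1 − 1850 − 2151.2·2.1 = 0 → P_y = 1709 N.
ΣF_x = 0: no horizontal applied forces, so P_x = 0.

P_x = 0, P_y = 1709 N, Q_y = 4658 N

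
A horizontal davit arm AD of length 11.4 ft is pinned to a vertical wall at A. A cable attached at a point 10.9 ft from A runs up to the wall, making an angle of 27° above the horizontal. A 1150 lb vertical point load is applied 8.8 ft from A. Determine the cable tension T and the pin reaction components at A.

ΣM about A: T·sin27°·10.9 − 1150·8.8 = 0 → T = 10120/(10.9·0.45399) = 2045.07 ≈ 2045 lb.
ΣF_x = 0: A_x − T·cos27° = 0 → A_x = 2045.07 × 0.891007 = 1822 lb.
ΣF_y = 0: A_y + T·sin27° − 1150 = 0 → A_y = 1150 − 2045.07 × 0.45399 = 221.6 lb.

T = 2045 lb, A_x = 1822 lb, A_y = 221.6 lb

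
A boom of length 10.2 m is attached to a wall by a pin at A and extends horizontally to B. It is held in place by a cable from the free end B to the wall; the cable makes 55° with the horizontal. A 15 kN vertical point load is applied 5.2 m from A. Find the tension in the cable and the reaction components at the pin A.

T = 9.335 kN, A_x = 5.355 kN, A_y = 7.353 kN

ΣM about A: T·sin55°·10.2 − 15·5.2 = 0 → T = 78/(10.2·0.819152) = 9.33534 ≈ 9.335 kN.
ΣF_x = 0: A_x − T·cos55° = 0 → A_x = 9.33534 × 0.573576 = 5.355 kN.
ΣF_y = 0: A_y + T·sin55° − 15 = 0 → A_y = 15 − 9.33534 × 0.819152 = 7.353 kN.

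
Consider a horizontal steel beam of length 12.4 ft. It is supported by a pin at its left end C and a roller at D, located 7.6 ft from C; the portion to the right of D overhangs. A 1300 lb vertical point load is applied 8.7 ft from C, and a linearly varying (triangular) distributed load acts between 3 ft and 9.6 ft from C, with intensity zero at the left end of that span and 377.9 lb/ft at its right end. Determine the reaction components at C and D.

Resultant of the triangular load: ½ × 377.9 × 6.6 = 1247.07 lb, acting at 7.4 ft from C (one-third of the span from the peak).
Taking moments about C: D_y·7.6 − 1300·8.7 − (½·377.9·6.6)·7.4 = 0 → D_y = 20538.318/7.6 = 2702.41 ≈ 2702 lb.
ΣF_y = 0: C_y + 2702.41 − 1300 − ½·377.9·6.6 = 0 → C_y = -155.3 lb.
ΣF_x = 0: no horizontal applied forces, so C_x = 0.

C_x = 0, C_y = -155.3 lb, D_y = 2702 lb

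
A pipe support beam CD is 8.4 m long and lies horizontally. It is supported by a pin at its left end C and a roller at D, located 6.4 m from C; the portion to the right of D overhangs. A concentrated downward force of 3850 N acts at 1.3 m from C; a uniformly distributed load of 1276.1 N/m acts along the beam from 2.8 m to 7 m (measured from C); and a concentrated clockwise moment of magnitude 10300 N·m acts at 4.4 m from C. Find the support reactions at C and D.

Resultant of the distributed load: 1276.1 × 4.2 = 5359.62 N at 4.9 m from C.
Moments about C: D_y·6.4 − 3850·1.3 − (1276.1·4.2)·4.9 − 10300 = 0 → D_y = 41567.138/6.4 = 6494.87 ≈ 6495 N.
ΣF_y = 0: C_y + 6494.87 − 3850 − 1276.1·4.2 = 0 → C_y = 2715 N.
ΣF_x = 0: no horizontal applied forces, so C_x = 0.

C_x = 0, C_y = 2715 N, D_y = 6495 N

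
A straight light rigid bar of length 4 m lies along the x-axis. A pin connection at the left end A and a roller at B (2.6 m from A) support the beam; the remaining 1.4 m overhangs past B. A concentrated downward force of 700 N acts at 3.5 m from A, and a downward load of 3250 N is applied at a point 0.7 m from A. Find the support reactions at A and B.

Moments about A: B_y·2.6 − 700·3.5 − 3250·0.7 = 0 → B_y = 4725/2.6 = 1817.31 ≈ 1817 N.
ΣF_y = 0: A_y + 1817.31 − 700 − 3250 = 0 → A_y = 2133 N.
ΣF_x = 0: no horizontal applied forces, so A_x = 0.

A_x = 0, A_y = 2133 N, B_y = 1817 N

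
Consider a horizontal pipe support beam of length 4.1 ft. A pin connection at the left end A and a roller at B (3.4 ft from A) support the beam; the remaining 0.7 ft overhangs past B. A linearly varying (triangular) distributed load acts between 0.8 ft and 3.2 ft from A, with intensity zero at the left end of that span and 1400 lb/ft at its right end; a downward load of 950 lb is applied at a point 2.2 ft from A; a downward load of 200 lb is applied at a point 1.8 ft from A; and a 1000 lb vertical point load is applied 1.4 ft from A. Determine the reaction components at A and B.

Resultant of the triangular load: ½ × 1400 × 2.4 = 1680 lb, acting at 2.4 ft from A (one-third of the span from the peak).
Taking moments about A: B_y·3.4 − (½·1400·2.4)·2.4 − 950·2.2 − 200·1.8 − 1000·1.4 = 0 → B_y = 7882/3.4 = 2318.24 ≈ 2318 lb.
ΣF_y = 0: A_y + 2318.24 − ½·1400·2.4 − 950 − 200 − 1000 = 0 → A_y = 1512 lb.
ΣF_x = 0: no horizontal applied forces, so A_x = 0.

A_x = 0, A_y = 1512 lb, B_y = 2318 lb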